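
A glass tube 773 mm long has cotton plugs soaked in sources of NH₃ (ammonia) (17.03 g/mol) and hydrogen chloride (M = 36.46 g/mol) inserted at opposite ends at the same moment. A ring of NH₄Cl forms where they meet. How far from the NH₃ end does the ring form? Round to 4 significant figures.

459.2 mm

Distances travelled in equal time are proportional to diffusion rates, so d_NH₃/d_HCl = √(M_HCl/M_NH₃) = √(36.46/17.03) = 1.463.
With d_NH₃ + d_HCl = 773 mm, d_HCl = 773/(1 + 1.463) = 313.8 mm.
d_NH₃ = 773 − 313.8 = 459.2 mm.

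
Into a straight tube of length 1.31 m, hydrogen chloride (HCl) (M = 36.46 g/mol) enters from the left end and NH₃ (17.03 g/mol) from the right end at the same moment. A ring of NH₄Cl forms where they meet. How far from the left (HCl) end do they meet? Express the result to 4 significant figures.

0.5318 m

Distances travelled in equal time are proportional to diffusion rates, so d_HCl/d_NH₃ = √(M_NH₃/M_HCl) = √(17.03/36.46) = 0.6834.
With d_HCl + d_NH₃ = 1.31 m, d_NH₃ = 1.31/(1 + 0.6834) = 0.7782 m.
d_HCl = 1.31 − 0.7782 = 0.5318 m.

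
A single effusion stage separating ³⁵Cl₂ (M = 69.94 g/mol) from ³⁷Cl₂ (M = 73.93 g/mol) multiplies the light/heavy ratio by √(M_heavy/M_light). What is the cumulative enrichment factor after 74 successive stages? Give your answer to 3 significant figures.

After 74 stages the ratio has grown by (√(73.93/69.94))^74 = (73.93/69.94)^(74/2).
= 1.05705^37 = 7.79.

7.79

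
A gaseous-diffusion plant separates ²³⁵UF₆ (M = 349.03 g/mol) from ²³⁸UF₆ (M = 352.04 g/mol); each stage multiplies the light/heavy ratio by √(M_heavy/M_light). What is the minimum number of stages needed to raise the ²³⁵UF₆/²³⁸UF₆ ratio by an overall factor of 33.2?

816

With α = √(352.04/349.03) per stage, ln α = ½ ln(1.00862) = 0.004293.
Need α^N ≥ 33.2 ⇒ N ≥ ln(33.2) / ln α = 3.503 / 0.004293 = 815.79.
Rounding up, N = 816 stages.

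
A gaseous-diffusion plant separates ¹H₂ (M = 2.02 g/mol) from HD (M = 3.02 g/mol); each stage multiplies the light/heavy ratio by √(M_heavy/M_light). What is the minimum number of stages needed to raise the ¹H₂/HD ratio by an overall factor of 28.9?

17

With α = √(3.02/2.02) per stage, ln α = ½ ln(1.49505) = 0.2011.
Need α^N ≥ 28.9 ⇒ N ≥ ln(28.9) / ln α = 3.364 / 0.2011 = 16.73.
So at least 17 stages are needed.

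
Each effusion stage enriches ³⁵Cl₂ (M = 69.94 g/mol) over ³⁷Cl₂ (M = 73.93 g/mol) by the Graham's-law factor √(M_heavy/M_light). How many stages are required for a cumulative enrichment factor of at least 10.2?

84

Single-stage factor α = √(73.93/69.94), so ln α = ½ ln(1.05705) = 0.02774.
Need α^N ≥ 10.2 ⇒ N ≥ ln(10.2) / ln α = 2.322 / 0.02774 = 83.72.
So at least 84 stages are needed.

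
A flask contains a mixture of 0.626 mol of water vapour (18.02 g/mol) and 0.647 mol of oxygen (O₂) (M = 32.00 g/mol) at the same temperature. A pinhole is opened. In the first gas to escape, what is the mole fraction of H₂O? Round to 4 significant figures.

The effusion rate of species i is ∝ p_i/√M_i ∝ n_i/√M_i.
Mole fraction of H₂O in the effusate = (n_H₂O/√M_H₂O) / (n_H₂O/√M_H₂O + n_O₂/√M_O₂)
= (0.626/√18.02) / (0.626/√18.02 + 0.647/√32.00) = 0.1475/(0.1475 + 0.1144) = 0.5632.

0.5632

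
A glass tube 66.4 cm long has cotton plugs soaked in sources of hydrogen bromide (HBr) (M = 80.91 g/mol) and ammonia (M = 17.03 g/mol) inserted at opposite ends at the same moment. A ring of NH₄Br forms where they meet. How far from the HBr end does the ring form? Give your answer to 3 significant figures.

In equal time, each gas travels a distance ∝ its rate ∝ 1/√M, so d_HBr/d_NH₃ = √(M_NH₃/M_HBr) = √(17.03/80.91) = 0.4588.
With d_HBr + d_NH₃ = 66.4 cm, d_NH₃ = 66.4/(1 + 0.4588) = 45.52 cm.
d_HBr = 66.4 − 45.52 = 20.9 cm.

20.9 cm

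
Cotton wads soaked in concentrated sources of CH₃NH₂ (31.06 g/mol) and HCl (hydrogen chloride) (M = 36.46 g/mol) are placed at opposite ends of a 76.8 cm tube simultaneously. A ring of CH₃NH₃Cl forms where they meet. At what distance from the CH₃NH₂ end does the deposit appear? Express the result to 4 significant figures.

39.94 cm

In equal time, each gas travels a distance ∝ its rate ∝ 1/√M, so d_CH₃NH₂/d_HCl = √(M_HCl/M_CH₃NH₂) = √(36.46/31.06) = 1.083.
With d_CH₃NH₂ + d_HCl = 76.8 cm, d_HCl = 76.8/(1 + 1.083) = 36.86 cm.
d_CH₃NH₂ = 76.8 − 36.86 = 39.94 cm.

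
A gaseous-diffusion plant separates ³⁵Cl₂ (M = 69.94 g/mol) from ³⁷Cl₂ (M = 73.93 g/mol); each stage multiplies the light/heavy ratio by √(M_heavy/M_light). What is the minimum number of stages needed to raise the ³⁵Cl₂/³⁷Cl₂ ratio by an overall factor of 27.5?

120

With α = √(73.93/69.94) per stage, ln α = ½ ln(1.05705) = 0.02774.
Need α^N ≥ 27.5 ⇒ N ≥ ln(27.5) / ln α = 3.314 / 0.02774 = 119.47.
So at least 120 stages are needed.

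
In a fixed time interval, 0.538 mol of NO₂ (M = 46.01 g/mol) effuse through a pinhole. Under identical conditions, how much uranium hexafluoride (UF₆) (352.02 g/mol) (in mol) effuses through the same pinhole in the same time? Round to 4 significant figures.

Since effusion rate ∝ 1/√M, rate_UF₆/rate_NO₂ = √(M_NO₂/M_UF₆) = √(46.01/352.02) = √0.1307 = 0.3615.
So the amount for UF₆ is 0.538 × 0.3615 = 0.1945 mol.

0.1945 mol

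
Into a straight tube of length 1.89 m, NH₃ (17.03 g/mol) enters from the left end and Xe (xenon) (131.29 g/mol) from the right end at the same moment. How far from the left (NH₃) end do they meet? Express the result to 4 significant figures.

1.390 m

In equal time, each gas travels a distance ∝ its rate ∝ 1/√M, so d_NH₃/d_Xe = √(M_Xe/M_NH₃) = √(131.29/17.03) = 2.777.
With d_NH₃ + d_Xe = 1.89 m, d_Xe = 1.89/(1 + 2.777) = 0.5005 m.
d_NH₃ = 1.89 − 0.5005 = 1.390 m.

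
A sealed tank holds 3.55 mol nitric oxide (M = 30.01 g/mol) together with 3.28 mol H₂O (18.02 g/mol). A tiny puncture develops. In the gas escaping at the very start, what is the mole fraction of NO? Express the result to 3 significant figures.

0.456

Rate_i ∝ x_i/√M_i (Graham's law weighted by mole fraction), so the effusate composition follows n_i/√M_i.
Mole fraction of NO in the effusate = (n_NO/√M_NO) / (n_NO/√M_NO + n_H₂O/√M_H₂O)
= (3.55/√30.01) / (3.55/√30.01 + 3.28/√18.02) = 0.6480/(0.6480 + 0.7727) = 0.456.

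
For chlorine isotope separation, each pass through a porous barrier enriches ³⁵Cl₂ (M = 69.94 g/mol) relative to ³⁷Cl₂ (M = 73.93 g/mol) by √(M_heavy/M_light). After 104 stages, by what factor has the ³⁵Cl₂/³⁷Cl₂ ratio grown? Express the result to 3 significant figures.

17.9

Each stage multiplies the ratio by α = √(73.93/69.94), so after 104 stages the overall factor is α^104 = (73.93/69.94)^(104/2).
= 1.05705^52 = 17.9.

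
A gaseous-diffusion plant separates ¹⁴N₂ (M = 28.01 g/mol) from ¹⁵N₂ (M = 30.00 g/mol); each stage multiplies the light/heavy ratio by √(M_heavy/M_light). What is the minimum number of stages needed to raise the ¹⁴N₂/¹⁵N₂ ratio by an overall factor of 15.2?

80

With α = √(30.00/28.01) per stage, ln α = ½ ln(1.07105) = 0.03432.
Need α^N ≥ 15.2 ⇒ N ≥ ln(15.2) / ln α = 2.721 / 0.03432 = 79.30.
Rounding up, N = 80 stages.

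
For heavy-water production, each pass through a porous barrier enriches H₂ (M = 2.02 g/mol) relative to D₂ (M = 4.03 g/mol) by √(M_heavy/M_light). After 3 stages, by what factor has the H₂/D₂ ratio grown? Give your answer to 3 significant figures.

Each stage multiplies the ratio by α = √(4.03/2.02), so after 3 stages the overall factor is α^3 = (4.03/2.02)^(3/2).
= 1.99505^(3/2) = 2.82.

2.82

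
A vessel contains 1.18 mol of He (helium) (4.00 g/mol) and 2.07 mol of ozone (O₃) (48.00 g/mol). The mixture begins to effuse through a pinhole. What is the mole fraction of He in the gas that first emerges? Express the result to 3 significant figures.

Rate_i ∝ x_i/√M_i (Graham's law weighted by mole fraction), so the effusate composition follows n_i/√M_i.
Mole fraction of He in the effusate = (n_He/√M_He) / (n_He/√M_He + n_O₃/√M_O₃)
= (1.18/√4.00) / (1.18/√4.00 + 2.07/√48.00) = 0.5900/(0.5900 + 0.2988) = 0.664.

0.664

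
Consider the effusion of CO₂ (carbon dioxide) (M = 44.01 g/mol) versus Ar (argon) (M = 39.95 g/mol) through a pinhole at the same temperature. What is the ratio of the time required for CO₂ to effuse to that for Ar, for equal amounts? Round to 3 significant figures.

Graham's law gives t_CO₂/t_Ar = √(M_CO₂/M_Ar) = √(44.01/39.95) = √1.102 = 1.05.

1.05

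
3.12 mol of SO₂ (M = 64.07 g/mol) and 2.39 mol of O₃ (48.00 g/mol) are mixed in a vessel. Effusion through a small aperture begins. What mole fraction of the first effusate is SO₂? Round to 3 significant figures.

0.531

Rate_i ∝ x_i/√M_i (Graham's law weighted by mole fraction), so the effusate composition follows n_i/√M_i.
So x_SO₂ in the escaping gas = (n_SO₂/√M_SO₂) / Σ(n_i/√M_i)
= (3.12/√64.07) / (3.12/√64.07 + 2.39/√48.00) = 0.3898/(0.3898 + 0.3450) = 0.531.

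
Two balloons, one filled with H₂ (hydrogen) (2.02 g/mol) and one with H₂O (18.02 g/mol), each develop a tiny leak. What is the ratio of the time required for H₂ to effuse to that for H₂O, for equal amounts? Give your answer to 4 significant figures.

Since effusion rate ∝ 1/√M, t_H₂/t_H₂O = √(M_H₂/M_H₂O) = √(2.02/18.02) = √0.1121 = 0.3348.

0.3348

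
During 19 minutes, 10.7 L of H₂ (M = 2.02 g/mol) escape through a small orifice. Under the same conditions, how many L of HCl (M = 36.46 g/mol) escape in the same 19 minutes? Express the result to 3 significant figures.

2.52 L

Graham's law gives rate_HCl/rate_H₂ = √(M_H₂/M_HCl) = √(2.02/36.46) = √0.05540 = 0.2354.
So the volume for HCl is 10.7 × 0.2354 = 2.52 L.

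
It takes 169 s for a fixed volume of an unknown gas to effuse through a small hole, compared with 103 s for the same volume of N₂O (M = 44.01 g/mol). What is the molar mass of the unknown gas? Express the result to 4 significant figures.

118.5 g/mol

By Graham's law, t_X/t_N₂O = √(M_X/M_N₂O).
169/103 = 1.641 = √(M_X/44.01)
M_X = 44.01 × 1.641² = 44.01 × 2.692 = 118.5 g/mol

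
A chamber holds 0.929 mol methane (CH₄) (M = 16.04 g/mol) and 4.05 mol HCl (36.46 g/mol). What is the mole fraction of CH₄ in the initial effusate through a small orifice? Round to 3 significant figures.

0.257

Effusion rate of each component ∝ n_i/√M_i (partial pressure × 1/√M).
x_CH₄(eff) = (n_CH₄/√M_CH₄) / (n_CH₄/√M_CH₄ + n_HCl/√M_HCl)
= (0.929/√16.04) / (0.929/√16.04 + 4.05/√36.46) = 0.2320/(0.2320 + 0.6707) = 0.257.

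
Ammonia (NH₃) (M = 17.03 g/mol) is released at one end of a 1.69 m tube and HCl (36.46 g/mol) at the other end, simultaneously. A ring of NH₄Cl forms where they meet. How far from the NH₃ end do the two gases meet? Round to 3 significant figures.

In equal time, each gas travels a distance ∝ its rate ∝ 1/√M, so d_NH₃/d_HCl = √(M_HCl/M_NH₃) = √(36.46/17.03) = 1.463.
With d_NH₃ + d_HCl = 1.69 m, d_HCl = 1.69/(1 + 1.463) = 0.6861 m.
d_NH₃ = 1.69 − 0.6861 = 1.00 m.

1.00 m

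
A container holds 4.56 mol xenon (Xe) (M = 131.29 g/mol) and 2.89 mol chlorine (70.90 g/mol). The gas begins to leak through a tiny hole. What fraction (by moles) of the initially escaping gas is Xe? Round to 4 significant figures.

0.5369

Rate_i ∝ x_i/√M_i (Graham's law weighted by mole fraction), so the effusate composition follows n_i/√M_i.
x_Xe(eff) = (n_Xe/√M_Xe) / (n_Xe/√M_Xe + n_Cl₂/√M_Cl₂)
= (4.56/√131.29) / (4.56/√131.29 + 2.89/√70.90) = 0.3980/(0.3980 + 0.3432) = 0.5369.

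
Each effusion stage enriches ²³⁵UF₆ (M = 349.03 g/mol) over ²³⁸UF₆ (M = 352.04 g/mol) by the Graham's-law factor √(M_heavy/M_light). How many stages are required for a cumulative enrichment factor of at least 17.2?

Per stage α = (352.04/349.03)^(1/2) = 1.00862^0.5, giving ln α = 0.004293.
Need α^N ≥ 17.2 ⇒ N ≥ ln(17.2) / ln α = 2.845 / 0.004293 = 662.61.
Minimum whole number of stages: N = 663.

663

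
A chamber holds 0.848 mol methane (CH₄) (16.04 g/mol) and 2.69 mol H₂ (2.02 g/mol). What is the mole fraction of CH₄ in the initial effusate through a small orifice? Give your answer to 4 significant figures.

0.1006

Rate_i ∝ x_i/√M_i (Graham's law weighted by mole fraction), so the effusate composition follows n_i/√M_i.
Mole fraction of CH₄ in the effusate = (n_CH₄/√M_CH₄) / (n_CH₄/√M_CH₄ + n_H₂/√M_H₂)
= (0.848/√16.04) / (0.848/√16.04 + 2.69/√2.02) = 0.2117/(0.2117 + 1.893) = 0.1006.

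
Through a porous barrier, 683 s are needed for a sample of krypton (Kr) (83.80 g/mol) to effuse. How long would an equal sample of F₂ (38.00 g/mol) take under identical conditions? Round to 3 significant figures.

By Graham's law, t_F₂/t_Kr = √(M_F₂/M_Kr) = √(38.00/83.80) = √0.4535 = 0.6734.
So the time for F₂ is 683 × 0.6734 = 460 s.

460 s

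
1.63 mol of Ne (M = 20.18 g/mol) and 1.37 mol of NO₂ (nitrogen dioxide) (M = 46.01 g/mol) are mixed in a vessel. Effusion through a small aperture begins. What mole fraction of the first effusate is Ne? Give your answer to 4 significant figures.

The effusion rate of species i is ∝ p_i/√M_i ∝ n_i/√M_i.
Mole fraction of Ne in the effusate = (n_Ne/√M_Ne) / (n_Ne/√M_Ne + n_NO₂/√M_NO₂)
= (1.63/√20.18) / (1.63/√20.18 + 1.37/√46.01) = 0.3628/(0.3628 + 0.2020) = 0.6424.

0.6424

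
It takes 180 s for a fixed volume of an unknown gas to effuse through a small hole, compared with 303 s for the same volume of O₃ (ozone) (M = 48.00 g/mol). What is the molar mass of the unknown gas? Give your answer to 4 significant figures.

16.94 g/mol

From Graham's law, t_X/t_O₃ = √(M_X/M_O₃).
180/303 = 0.5941 = √(M_X/48.00)
M_X = 48.00 × 0.5941² = 48.00 × 0.3529 = 16.94 g/mol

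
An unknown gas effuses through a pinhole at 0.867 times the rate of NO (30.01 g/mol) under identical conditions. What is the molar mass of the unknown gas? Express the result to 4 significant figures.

Graham's law gives rate_X/rate_NO = √(M_NO/M_X).
0.867 = √(30.01/M_X)
M_X = 30.01 / 0.867² = 30.01 / 0.7517 = 39.92 g/mol

39.92 g/mol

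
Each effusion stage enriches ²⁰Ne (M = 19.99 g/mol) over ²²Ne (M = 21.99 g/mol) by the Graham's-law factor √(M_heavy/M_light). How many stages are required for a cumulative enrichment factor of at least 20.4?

Single-stage factor α = √(21.99/19.99), so ln α = ½ ln(1.10005) = 0.04768.
Need α^N ≥ 20.4 ⇒ N ≥ ln(20.4) / ln α = 3.016 / 0.04768 = 63.25.
Rounding up, N = 64 stages.

64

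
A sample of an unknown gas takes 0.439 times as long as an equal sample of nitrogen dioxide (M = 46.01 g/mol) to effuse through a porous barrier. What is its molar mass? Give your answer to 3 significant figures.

Graham's law gives t_X/t_NO₂ = √(M_X/M_NO₂).
0.439 = √(M_X/46.01)
M_X = 46.01 × 0.439² = 46.01 × 0.1927 = 8.87 g/mol

8.87 g/mol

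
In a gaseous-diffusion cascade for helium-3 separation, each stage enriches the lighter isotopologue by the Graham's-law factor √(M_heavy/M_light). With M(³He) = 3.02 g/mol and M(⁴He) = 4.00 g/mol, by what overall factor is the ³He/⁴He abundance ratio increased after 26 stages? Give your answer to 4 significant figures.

38.61

After 26 stages the ratio has grown by (√(4.00/3.02))^26 = (4.00/3.02)^(26/2).
= 1.32450^13 = 38.61.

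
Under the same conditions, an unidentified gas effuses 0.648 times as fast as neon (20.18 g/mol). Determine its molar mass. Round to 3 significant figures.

Using Graham's law: rate_X/rate_Ne = √(M_Ne/M_X).
0.648 = √(20.18/M_X)
M_X = 20.18 / 0.648² = 20.18 / 0.4199 = 48.1 g/mol

48.1 g/mol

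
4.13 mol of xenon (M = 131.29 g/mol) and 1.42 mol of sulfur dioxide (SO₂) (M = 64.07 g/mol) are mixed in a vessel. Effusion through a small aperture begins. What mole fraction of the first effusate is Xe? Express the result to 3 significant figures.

0.670

The effusion rate of species i is ∝ p_i/√M_i ∝ n_i/√M_i.
So x_Xe in the escaping gas = (n_Xe/√M_Xe) / Σ(n_i/√M_i)
= (4.13/√131.29) / (4.13/√131.29 + 1.42/√64.07) = 0.3604/(0.3604 + 0.1774) = 0.670.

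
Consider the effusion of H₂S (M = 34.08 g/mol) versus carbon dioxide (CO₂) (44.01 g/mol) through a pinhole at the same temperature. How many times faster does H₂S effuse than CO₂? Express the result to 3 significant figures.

1.14

Graham's law gives rate_H₂S/rate_CO₂ = √(M_CO₂/M_H₂S) = √(44.01/34.08) = √1.291 = 1.14.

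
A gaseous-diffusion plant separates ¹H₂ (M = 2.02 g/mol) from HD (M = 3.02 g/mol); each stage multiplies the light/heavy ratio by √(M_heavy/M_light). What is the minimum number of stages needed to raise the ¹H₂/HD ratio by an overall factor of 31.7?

Per stage α = (3.02/2.02)^(1/2) = 1.49505^0.5, giving ln α = 0.2011.
Need α^N ≥ 31.7 ⇒ N ≥ ln(31.7) / ln α = 3.456 / 0.2011 = 17.19.
So at least 18 stages are needed.

18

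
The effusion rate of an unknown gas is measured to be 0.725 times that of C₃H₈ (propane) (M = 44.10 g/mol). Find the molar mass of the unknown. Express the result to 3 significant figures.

83.9 g/mol

Using Graham's law: rate_X/rate_C₃H₈ = √(M_C₃H₈/M_X).
0.725 = √(44.10/M_X)
M_X = 44.10 / 0.725² = 44.10 / 0.5256 = 83.9 g/mol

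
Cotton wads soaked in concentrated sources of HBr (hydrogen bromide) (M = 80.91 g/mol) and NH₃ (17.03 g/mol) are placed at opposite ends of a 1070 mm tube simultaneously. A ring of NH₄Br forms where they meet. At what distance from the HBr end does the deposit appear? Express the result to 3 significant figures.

337 mm

In equal time, each gas travels a distance ∝ its rate ∝ 1/√M, so d_HBr/d_NH₃ = √(M_NH₃/M_HBr) = √(17.03/80.91) = 0.4588.
With d_HBr + d_NH₃ = 1070 mm, d_NH₃ = 1070/(1 + 0.4588) = 733.5 mm.
d_HBr = 1070 − 733.5 = 337 mm.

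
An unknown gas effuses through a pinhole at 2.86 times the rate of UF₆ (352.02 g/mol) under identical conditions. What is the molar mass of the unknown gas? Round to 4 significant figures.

Using Graham's law: rate_X/rate_UF₆ = √(M_UF₆/M_X).
2.86 = √(352.02/M_X)
M_X = 352.02 / 2.86² = 352.02 / 8.180 = 43.04 g/mol

43.04 g/mol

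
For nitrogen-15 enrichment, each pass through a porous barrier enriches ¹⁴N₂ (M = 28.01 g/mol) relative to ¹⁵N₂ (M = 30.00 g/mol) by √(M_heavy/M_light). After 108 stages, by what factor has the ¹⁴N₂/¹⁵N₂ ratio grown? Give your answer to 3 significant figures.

40.7

After 108 stages the ratio has grown by (√(30.00/28.01))^108 = (30.00/28.01)^(108/2).
= 1.07105^54 = 40.7.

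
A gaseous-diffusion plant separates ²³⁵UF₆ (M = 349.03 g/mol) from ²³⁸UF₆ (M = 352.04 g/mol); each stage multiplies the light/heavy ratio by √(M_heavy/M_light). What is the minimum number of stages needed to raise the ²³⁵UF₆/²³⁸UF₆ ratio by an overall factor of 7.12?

With α = √(352.04/349.03) per stage, ln α = ½ ln(1.00862) = 0.004293.
Need α^N ≥ 7.12 ⇒ N ≥ ln(7.12) / ln α = 1.963 / 0.004293 = 457.19.
Rounding up, N = 458 stages.

458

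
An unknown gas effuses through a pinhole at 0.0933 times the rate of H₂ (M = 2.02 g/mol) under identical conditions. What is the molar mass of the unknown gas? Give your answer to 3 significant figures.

Using Graham's law: rate_X/rate_H₂ = √(M_H₂/M_X).
0.0933 = √(2.02/M_X)
M_X = 2.02 / 0.0933² = 2.02 / 0.008705 = 232 g/mol

232 g/mol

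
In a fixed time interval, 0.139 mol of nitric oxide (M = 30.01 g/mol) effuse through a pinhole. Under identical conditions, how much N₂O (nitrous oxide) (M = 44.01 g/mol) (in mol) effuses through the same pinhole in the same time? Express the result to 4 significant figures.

0.1148 mol

From Graham's law, rate_N₂O/rate_NO = √(M_NO/M_N₂O) = √(30.01/44.01) = √0.6819 = 0.8258.
So the amount for N₂O is 0.139 × 0.8258 = 0.1148 mol.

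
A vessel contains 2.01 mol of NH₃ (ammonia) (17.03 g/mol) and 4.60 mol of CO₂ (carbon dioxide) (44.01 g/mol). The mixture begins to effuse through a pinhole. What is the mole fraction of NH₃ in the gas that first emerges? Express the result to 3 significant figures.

0.413

The effusion rate of species i is ∝ p_i/√M_i ∝ n_i/√M_i.
x_NH₃(eff) = (n_NH₃/√M_NH₃) / (n_NH₃/√M_NH₃ + n_CO₂/√M_CO₂)
= (2.01/√17.03) / (2.01/√17.03 + 4.60/√44.01) = 0.4871/(0.4871 + 0.6934) = 0.413.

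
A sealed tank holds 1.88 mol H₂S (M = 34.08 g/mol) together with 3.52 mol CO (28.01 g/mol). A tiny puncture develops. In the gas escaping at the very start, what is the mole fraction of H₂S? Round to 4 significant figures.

The effusion rate of species i is ∝ p_i/√M_i ∝ n_i/√M_i.
x_H₂S(eff) = (n_H₂S/√M_H₂S) / (n_H₂S/√M_H₂S + n_CO/√M_CO)
= (1.88/√34.08) / (1.88/√34.08 + 3.52/√28.01) = 0.3220/(0.3220 + 0.6651) = 0.3262.

0.3262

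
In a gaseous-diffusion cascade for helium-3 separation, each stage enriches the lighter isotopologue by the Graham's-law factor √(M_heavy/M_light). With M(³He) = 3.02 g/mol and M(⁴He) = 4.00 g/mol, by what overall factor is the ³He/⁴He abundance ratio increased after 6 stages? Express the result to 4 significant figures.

2.324

Each stage multiplies the ratio by α = √(4.00/3.02), so after 6 stages the overall factor is α^6 = (4.00/3.02)^(6/2).
= 1.32450^3 = 2.324.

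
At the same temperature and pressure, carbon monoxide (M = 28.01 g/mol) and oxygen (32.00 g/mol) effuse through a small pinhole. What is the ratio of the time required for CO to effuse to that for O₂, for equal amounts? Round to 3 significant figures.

0.936

By Graham's law, t_CO/t_O₂ = √(M_CO/M_O₂) = √(28.01/32.00) = √0.8753 = 0.936.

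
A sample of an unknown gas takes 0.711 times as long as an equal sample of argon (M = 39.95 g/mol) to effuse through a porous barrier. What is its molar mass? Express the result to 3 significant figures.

20.2 g/mol

By Graham's law, t_X/t_Ar = √(M_X/M_Ar).
0.711 = √(M_X/39.95)
M_X = 39.95 × 0.711² = 39.95 × 0.5055 = 20.2 g/mol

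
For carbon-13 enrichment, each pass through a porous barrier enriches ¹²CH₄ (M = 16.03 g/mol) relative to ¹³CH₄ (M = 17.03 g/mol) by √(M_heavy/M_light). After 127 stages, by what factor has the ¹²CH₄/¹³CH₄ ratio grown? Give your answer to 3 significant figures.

46.6

Each stage multiplies the ratio by α = √(17.03/16.03), so after 127 stages the overall factor is α^127 = (17.03/16.03)^(127/2).
= 1.06238^(127/2) = 46.6.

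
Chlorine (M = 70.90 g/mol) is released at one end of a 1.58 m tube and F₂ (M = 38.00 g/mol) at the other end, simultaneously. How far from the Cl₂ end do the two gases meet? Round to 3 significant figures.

0.668 m

Distances travelled in equal time are proportional to diffusion rates, so d_Cl₂/d_F₂ = √(M_F₂/M_Cl₂) = √(38.00/70.90) = 0.7321.
With d_Cl₂ + d_F₂ = 1.58 m, d_F₂ = 1.58/(1 + 0.7321) = 0.9122 m.
d_Cl₂ = 1.58 − 0.9122 = 0.668 m.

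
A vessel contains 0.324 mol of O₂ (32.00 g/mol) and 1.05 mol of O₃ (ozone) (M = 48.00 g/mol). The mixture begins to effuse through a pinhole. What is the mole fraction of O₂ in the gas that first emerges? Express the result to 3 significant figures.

Rate_i ∝ x_i/√M_i (Graham's law weighted by mole fraction), so the effusate composition follows n_i/√M_i.
So x_O₂ in the escaping gas = (n_O₂/√M_O₂) / Σ(n_i/√M_i)
= (0.324/√32.00) / (0.324/√32.00 + 1.05/√48.00) = 0.05728/(0.05728 + 0.1516) = 0.274.

0.274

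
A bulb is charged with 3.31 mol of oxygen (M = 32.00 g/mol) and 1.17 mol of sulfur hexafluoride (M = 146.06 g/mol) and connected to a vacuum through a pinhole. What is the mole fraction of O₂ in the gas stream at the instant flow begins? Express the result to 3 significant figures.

0.858

Effusion rate of each component ∝ n_i/√M_i (partial pressure × 1/√M).
So x_O₂ in the escaping gas = (n_O₂/√M_O₂) / Σ(n_i/√M_i)
= (3.31/√32.00) / (3.31/√32.00 + 1.17/√146.06) = 0.5851/(0.5851 + 0.09681) = 0.858.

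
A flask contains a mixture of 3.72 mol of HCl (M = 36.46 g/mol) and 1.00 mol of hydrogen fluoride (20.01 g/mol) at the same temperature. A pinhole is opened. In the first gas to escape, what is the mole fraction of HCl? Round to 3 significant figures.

0.734

The effusion rate of species i is ∝ p_i/√M_i ∝ n_i/√M_i.
x_HCl(eff) = (n_HCl/√M_HCl) / (n_HCl/√M_HCl + n_HF/√M_HF)
= (3.72/√36.46) / (3.72/√36.46 + 1.00/√20.01) = 0.6161/(0.6161 + 0.2236) = 0.734.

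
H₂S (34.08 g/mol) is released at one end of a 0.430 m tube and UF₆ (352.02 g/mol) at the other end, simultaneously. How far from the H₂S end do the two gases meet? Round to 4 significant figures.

0.3280 m

Distances travelled in equal time are proportional to diffusion rates, so d_H₂S/d_UF₆ = √(M_UF₆/M_H₂S) = √(352.02/34.08) = 3.214.
With d_H₂S + d_UF₆ = 0.430 m, d_UF₆ = 0.430/(1 + 3.214) = 0.1020 m.
d_H₂S = 0.430 − 0.1020 = 0.3280 m.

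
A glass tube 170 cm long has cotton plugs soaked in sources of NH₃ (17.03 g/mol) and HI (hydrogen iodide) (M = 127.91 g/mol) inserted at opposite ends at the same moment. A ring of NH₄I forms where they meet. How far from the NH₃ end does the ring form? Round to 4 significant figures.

Graham's law gives d_NH₃/d_HI = rate_NH₃/rate_HI = √(M_HI/M_NH₃) = √(127.91/17.03) = 2.741.
With d_NH₃ + d_HI = 170 cm, d_HI = 170/(1 + 2.741) = 45.45 cm.
d_NH₃ = 170 − 45.45 = 124.6 cm.

124.6 cm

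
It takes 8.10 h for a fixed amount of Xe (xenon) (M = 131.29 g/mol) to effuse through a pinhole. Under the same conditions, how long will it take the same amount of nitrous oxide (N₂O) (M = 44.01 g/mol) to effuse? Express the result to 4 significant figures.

4.690 h

From Graham's law, t_N₂O/t_Xe = √(M_N₂O/M_Xe) = √(44.01/131.29) = √0.3352 = 0.5790.
So the time for N₂O is 8.10 × 0.5790 = 4.690 h.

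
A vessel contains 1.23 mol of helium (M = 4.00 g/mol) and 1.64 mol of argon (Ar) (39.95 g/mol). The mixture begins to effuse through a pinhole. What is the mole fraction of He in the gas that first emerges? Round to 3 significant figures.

0.703

The effusion rate of species i is ∝ p_i/√M_i ∝ n_i/√M_i.
So x_He in the escaping gas = (n_He/√M_He) / Σ(n_i/√M_i)
= (1.23/√4.00) / (1.23/√4.00 + 1.64/√39.95) = 0.6150/(0.6150 + 0.2595) = 0.703.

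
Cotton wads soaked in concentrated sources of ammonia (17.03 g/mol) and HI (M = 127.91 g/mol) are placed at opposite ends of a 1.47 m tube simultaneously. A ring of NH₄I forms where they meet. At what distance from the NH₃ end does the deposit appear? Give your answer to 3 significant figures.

1.08 m

In equal time, each gas travels a distance ∝ its rate ∝ 1/√M, so d_NH₃/d_HI = √(M_HI/M_NH₃) = √(127.91/17.03) = 2.741.
With d_NH₃ + d_HI = 1.47 m, d_HI = 1.47/(1 + 2.741) = 0.3930 m.
d_NH₃ = 1.47 − 0.3930 = 1.08 m.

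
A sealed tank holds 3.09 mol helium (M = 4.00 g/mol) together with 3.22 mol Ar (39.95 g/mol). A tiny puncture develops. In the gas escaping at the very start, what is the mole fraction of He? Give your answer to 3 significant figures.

The effusion rate of species i is ∝ p_i/√M_i ∝ n_i/√M_i.
Mole fraction of He in the effusate = (n_He/√M_He) / (n_He/√M_He + n_Ar/√M_Ar)
= (3.09/√4.00) / (3.09/√4.00 + 3.22/√39.95) = 1.545/(1.545 + 0.5094) = 0.752.

0.752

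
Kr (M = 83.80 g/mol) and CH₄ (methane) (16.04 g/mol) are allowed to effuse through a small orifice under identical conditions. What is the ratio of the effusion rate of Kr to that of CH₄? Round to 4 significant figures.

0.4375

Graham's law gives rate_Kr/rate_CH₄ = √(M_CH₄/M_Kr) = √(16.04/83.80) = √0.1914 = 0.4375.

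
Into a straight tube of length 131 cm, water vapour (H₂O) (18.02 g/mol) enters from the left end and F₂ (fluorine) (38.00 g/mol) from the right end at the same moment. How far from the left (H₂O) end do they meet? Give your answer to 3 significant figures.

In equal time, each gas travels a distance ∝ its rate ∝ 1/√M, so d_H₂O/d_F₂ = √(M_F₂/M_H₂O) = √(38.00/18.02) = 1.452.
With d_H₂O + d_F₂ = 131 cm, d_F₂ = 131/(1 + 1.452) = 53.42 cm.
d_H₂O = 131 − 53.42 = 77.6 cm.

77.6 cm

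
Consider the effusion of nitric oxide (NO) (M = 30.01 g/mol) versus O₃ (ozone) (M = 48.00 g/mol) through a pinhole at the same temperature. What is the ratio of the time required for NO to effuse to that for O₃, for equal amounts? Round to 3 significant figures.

Using Graham's law: t_NO/t_O₃ = √(M_NO/M_O₃) = √(30.01/48.00) = √0.6252 = 0.791.

0.791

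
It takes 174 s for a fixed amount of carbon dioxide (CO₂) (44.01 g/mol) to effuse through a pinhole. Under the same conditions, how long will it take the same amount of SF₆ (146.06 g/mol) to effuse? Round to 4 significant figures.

Graham's law gives t_SF₆/t_CO₂ = √(M_SF₆/M_CO₂) = √(146.06/44.01) = √3.319 = 1.822.
So the time for SF₆ is 174 × 1.822 = 317.0 s.

317.0 s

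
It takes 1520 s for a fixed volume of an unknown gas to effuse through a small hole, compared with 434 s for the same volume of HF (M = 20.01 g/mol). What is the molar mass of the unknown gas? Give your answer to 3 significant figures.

By Graham's law, t_X/t_HF = √(M_X/M_HF).
1520/434 = 3.502 = √(M_X/20.01)
M_X = 20.01 × 3.502² = 20.01 × 12.27 = 245 g/mol

245 g/mol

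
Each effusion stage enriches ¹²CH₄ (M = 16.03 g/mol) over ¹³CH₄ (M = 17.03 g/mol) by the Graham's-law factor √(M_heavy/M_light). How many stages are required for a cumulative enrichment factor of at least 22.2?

Single-stage factor α = √(17.03/16.03), so ln α = ½ ln(1.06238) = 0.03026.
Need α^N ≥ 22.2 ⇒ N ≥ ln(22.2) / ln α = 3.100 / 0.03026 = 102.46.
Minimum whole number of stages: N = 103.

103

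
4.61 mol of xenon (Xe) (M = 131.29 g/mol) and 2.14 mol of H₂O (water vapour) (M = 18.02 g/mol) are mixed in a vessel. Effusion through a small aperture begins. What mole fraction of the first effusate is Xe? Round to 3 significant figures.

Effusion rate of each component ∝ n_i/√M_i (partial pressure × 1/√M).
So x_Xe in the escaping gas = (n_Xe/√M_Xe) / Σ(n_i/√M_i)
= (4.61/√131.29) / (4.61/√131.29 + 2.14/√18.02) = 0.4023/(0.4023 + 0.5041) = 0.444.

0.444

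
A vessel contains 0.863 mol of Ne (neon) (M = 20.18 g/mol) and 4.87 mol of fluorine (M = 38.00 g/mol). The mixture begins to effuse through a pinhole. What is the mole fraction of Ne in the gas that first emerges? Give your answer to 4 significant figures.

0.1956

Rate_i ∝ x_i/√M_i (Graham's law weighted by mole fraction), so the effusate composition follows n_i/√M_i.
x_Ne(eff) = (n_Ne/√M_Ne) / (n_Ne/√M_Ne + n_F₂/√M_F₂)
= (0.863/√20.18) / (0.863/√20.18 + 4.87/√38.00) = 0.1921/(0.1921 + 0.7900) = 0.1956.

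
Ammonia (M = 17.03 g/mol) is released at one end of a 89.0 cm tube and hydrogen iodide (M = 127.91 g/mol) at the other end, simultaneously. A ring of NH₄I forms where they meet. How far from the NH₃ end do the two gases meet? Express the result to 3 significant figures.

65.2 cm

Graham's law gives d_NH₃/d_HI = rate_NH₃/rate_HI = √(M_HI/M_NH₃) = √(127.91/17.03) = 2.741.
With d_NH₃ + d_HI = 89.0 cm, d_HI = 89.0/(1 + 2.741) = 23.79 cm.
d_NH₃ = 89.0 − 23.79 = 65.2 cm.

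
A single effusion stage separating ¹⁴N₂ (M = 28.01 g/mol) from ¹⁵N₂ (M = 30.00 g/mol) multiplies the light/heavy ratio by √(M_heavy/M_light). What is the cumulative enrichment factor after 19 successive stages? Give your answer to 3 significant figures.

After 19 stages the ratio has grown by (√(30.00/28.01))^19 = (30.00/28.01)^(19/2).
= 1.07105^(19/2) = 1.92.

1.92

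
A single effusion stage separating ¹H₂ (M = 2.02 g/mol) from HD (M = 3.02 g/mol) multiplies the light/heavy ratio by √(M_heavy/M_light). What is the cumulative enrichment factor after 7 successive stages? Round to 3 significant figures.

4.09

Each stage multiplies the ratio by α = √(3.02/2.02), so after 7 stages the overall factor is α^7 = (3.02/2.02)^(7/2).
= 1.49505^(7/2) = 4.09.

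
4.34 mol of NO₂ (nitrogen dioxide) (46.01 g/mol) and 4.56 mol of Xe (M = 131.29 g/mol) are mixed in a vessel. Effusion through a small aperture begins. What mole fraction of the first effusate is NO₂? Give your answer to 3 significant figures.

0.617

Each component's effusion rate ∝ (its partial pressure)·(1/√M) ∝ n_i/√M_i.
x_NO₂(eff) = (n_NO₂/√M_NO₂) / (n_NO₂/√M_NO₂ + n_Xe/√M_Xe)
= (4.34/√46.01) / (4.34/√46.01 + 4.56/√131.29) = 0.6398/(0.6398 + 0.3980) = 0.617.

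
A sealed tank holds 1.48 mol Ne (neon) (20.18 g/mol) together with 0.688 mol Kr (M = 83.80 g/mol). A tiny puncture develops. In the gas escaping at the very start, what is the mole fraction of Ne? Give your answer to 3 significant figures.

0.814

Rate_i ∝ x_i/√M_i (Graham's law weighted by mole fraction), so the effusate composition follows n_i/√M_i.
Mole fraction of Ne in the effusate = (n_Ne/√M_Ne) / (n_Ne/√M_Ne + n_Kr/√M_Kr)
= (1.48/√20.18) / (1.48/√20.18 + 0.688/√83.80) = 0.3295/(0.3295 + 0.07516) = 0.814.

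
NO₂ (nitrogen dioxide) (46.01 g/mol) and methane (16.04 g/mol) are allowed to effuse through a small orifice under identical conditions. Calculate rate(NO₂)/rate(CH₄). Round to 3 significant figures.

0.590

Using Graham's law: rate_NO₂/rate_CH₄ = √(M_CH₄/M_NO₂) = √(16.04/46.01) = √0.3486 = 0.590.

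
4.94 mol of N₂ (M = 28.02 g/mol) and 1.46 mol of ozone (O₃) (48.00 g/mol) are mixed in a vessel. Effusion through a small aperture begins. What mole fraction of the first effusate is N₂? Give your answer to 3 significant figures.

Effusion rate of each component ∝ n_i/√M_i (partial pressure × 1/√M).
So x_N₂ in the escaping gas = (n_N₂/√M_N₂) / Σ(n_i/√M_i)
= (4.94/√28.02) / (4.94/√28.02 + 1.46/√48.00) = 0.9332/(0.9332 + 0.2107) = 0.816.

0.816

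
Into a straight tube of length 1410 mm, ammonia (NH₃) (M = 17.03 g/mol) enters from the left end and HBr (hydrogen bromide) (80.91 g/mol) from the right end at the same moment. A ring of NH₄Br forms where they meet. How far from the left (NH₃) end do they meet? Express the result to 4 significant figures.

The fronts meet when d_NH₃ + d_HBr = L with d_NH₃/d_HBr = √(M_HBr/M_NH₃) (Graham's law). Here √(M_HBr/M_NH₃) = √(80.91/17.03) = 2.180.
With d_NH₃ + d_HBr = 1410 mm, d_HBr = 1410/(1 + 2.180) = 443.4 mm.
d_NH₃ = 1410 − 443.4 = 966.6 mm.

966.6 mm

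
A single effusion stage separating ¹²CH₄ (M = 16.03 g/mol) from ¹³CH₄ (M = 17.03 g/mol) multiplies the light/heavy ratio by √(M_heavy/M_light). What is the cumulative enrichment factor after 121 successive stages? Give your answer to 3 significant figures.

38.9

Each stage multiplies the ratio by α = √(17.03/16.03), so after 121 stages the overall factor is α^121 = (17.03/16.03)^(121/2).
= 1.06238^(121/2) = 38.9.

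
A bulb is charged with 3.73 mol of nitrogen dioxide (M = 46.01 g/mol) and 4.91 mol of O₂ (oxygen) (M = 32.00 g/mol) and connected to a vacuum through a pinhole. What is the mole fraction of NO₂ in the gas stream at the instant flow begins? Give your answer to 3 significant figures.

The effusion rate of species i is ∝ p_i/√M_i ∝ n_i/√M_i.
So x_NO₂ in the escaping gas = (n_NO₂/√M_NO₂) / Σ(n_i/√M_i)
= (3.73/√46.01) / (3.73/√46.01 + 4.91/√32.00) = 0.5499/(0.5499 + 0.8680) = 0.388.

0.388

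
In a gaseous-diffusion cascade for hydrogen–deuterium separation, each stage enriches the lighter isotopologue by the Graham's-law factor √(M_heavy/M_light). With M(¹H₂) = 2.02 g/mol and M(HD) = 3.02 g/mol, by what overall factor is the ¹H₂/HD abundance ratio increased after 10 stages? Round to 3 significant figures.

7.47

Each stage multiplies the ratio by α = √(3.02/2.02), so after 10 stages the overall factor is α^10 = (3.02/2.02)^(10/2).
= 1.49505^5 = 7.47.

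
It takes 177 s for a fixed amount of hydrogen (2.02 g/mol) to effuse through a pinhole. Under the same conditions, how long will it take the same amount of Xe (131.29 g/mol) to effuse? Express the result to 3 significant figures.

1430 s

Graham's law gives t_Xe/t_H₂ = √(M_Xe/M_H₂) = √(131.29/2.02) = √65.00 = 8.062.
So the time for Xe is 177 × 8.062 = 1430 s.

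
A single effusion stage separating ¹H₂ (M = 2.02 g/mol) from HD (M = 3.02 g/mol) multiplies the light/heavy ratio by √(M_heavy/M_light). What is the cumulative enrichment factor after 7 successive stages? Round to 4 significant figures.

After 7 stages the ratio has grown by (√(3.02/2.02))^7 = (3.02/2.02)^(7/2).
= 1.49505^(7/2) = 4.086.

4.086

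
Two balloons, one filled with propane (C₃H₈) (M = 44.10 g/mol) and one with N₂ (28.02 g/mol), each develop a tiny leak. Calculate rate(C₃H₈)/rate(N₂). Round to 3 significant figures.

0.797

Using Graham's law: rate_C₃H₈/rate_N₂ = √(M_N₂/M_C₃H₈) = √(28.02/44.10) = √0.6354 = 0.797.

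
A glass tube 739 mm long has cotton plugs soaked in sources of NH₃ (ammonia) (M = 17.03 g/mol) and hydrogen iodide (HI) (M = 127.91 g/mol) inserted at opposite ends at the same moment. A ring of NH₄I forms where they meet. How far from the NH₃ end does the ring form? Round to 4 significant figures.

In equal time, each gas travels a distance ∝ its rate ∝ 1/√M, so d_NH₃/d_HI = √(M_HI/M_NH₃) = √(127.91/17.03) = 2.741.
With d_NH₃ + d_HI = 739 mm, d_HI = 739/(1 + 2.741) = 197.6 mm.
d_NH₃ = 739 − 197.6 = 541.4 mm.

541.4 mm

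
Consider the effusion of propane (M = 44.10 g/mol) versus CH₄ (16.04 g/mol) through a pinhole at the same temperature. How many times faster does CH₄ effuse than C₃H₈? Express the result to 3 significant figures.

From Graham's law, rate_CH₄/rate_C₃H₈ = √(M_C₃H₈/M_CH₄) = √(44.10/16.04) = √2.749 = 1.66.

1.66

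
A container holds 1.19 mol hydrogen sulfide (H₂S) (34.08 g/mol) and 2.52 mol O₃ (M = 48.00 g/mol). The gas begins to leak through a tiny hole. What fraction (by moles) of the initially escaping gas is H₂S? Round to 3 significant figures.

0.359

Each component's effusion rate ∝ (its partial pressure)·(1/√M) ∝ n_i/√M_i.
So x_H₂S in the escaping gas = (n_H₂S/√M_H₂S) / Σ(n_i/√M_i)
= (1.19/√34.08) / (1.19/√34.08 + 2.52/√48.00) = 0.2038/(0.2038 + 0.3637) = 0.359.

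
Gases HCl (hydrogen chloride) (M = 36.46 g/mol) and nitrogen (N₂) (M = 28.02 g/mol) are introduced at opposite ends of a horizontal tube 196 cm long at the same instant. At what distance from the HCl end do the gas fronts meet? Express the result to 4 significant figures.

91.56 cm

The fronts meet when d_HCl + d_N₂ = L with d_HCl/d_N₂ = √(M_N₂/M_HCl) (Graham's law). Here √(M_N₂/M_HCl) = √(28.02/36.46) = 0.8766.
With d_HCl + d_N₂ = 196 cm, d_N₂ = 196/(1 + 0.8766) = 104.4 cm.
d_HCl = 196 − 104.4 = 91.56 cm.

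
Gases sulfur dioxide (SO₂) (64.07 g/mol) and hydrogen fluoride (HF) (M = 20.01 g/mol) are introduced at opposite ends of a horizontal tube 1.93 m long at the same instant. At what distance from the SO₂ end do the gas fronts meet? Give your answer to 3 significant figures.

0.692 m

Graham's law gives d_SO₂/d_HF = rate_SO₂/rate_HF = √(M_HF/M_SO₂) = √(20.01/64.07) = 0.5589.
With d_SO₂ + d_HF = 1.93 m, d_HF = 1.93/(1 + 0.5589) = 1.238 m.
d_SO₂ = 1.93 − 1.238 = 0.692 m.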